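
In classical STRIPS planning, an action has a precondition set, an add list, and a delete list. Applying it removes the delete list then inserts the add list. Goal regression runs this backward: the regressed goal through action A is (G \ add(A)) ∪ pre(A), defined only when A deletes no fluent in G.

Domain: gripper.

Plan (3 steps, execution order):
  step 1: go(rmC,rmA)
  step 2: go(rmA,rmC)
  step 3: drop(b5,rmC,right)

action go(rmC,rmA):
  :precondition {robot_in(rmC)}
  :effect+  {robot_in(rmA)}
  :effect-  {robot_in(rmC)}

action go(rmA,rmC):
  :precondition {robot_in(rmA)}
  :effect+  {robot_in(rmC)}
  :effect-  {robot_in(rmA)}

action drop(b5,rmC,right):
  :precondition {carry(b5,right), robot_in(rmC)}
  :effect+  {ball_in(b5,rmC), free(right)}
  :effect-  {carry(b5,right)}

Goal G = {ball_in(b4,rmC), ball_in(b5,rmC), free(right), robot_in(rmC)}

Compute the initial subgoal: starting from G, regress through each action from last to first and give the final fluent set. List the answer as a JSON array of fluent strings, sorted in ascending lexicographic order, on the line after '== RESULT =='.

Work backward from the goal:
  through step 3 (drop(b5,rmC,right)): drop {ball_in(b5,rmC), free(right)}, keep {ball_in(b4,rmC), robot_in(rmC)}, require {carry(b5,right), robot_in(rmC)}
    → {ball_in(b4,rmC), carry(b5,right), robot_in(rmC)}
  through step 2 (go(rmA,rmC)): drop {robot_in(rmC)}, keep {ball_in(b4,rmC), carry(b5,right)}, require {robot_in(rmA)}
    → {ball_in(b4,rmC), carry(b5,right), robot_in(rmA)}
  through step 1 (go(rmC,rmA)): drop {robot_in(rmA)}, keep {ball_in(b4,rmC), carry(b5,right)}, require {robot_in(rmC)}
    → {ball_in(b4,rmC), carry(b5,right), robot_in(rmC)}

== RESULT ==
["ball_in(b4,rmC)", "carry(b5,right)", "robot_in(rmC)"]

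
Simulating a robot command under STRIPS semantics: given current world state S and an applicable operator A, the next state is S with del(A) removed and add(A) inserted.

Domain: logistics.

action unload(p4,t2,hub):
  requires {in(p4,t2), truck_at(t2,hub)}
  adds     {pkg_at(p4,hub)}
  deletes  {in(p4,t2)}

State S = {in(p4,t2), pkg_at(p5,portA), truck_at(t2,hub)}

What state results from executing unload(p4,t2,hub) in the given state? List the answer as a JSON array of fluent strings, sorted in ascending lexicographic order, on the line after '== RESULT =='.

Compute (S \ del) ∪ add:
  pre ⊆ S: {in(p4,t2), truck_at(t2,hub)} ⊆ S  — applicable
  S \ del = {pkg_at(p5,portA), truck_at(t2,hub)}
  ∪ add   = {pkg_at(p4,hub), pkg_at(p5,portA), truck_at(t2,hub)}

== RESULT ==
["pkg_at(p4,hub)", "pkg_at(p5,portA)", "truck_at(t2,hub)"]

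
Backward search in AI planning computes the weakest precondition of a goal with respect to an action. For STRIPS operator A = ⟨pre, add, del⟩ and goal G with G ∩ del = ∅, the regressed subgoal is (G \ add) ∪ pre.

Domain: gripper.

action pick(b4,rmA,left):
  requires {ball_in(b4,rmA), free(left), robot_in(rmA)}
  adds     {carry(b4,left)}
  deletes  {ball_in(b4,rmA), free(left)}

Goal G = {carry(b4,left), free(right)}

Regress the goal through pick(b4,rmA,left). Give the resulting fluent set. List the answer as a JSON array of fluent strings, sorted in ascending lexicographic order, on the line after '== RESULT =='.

Compute (G \ add) ∪ pre:
  G ∩ del = {}  (empty — regression defined)
  G \ add = {carry(b4,left), free(right)} \ {carry(b4,left)} = {free(right)}
  ∪ pre   = {free(right)} ∪ {ball_in(b4,rmA), free(left), robot_in(rmA)}
          = {ball_in(b4,rmA), free(left), free(right), robot_in(rmA)}

== RESULT ==
["ball_in(b4,rmA)", "free(left)", "free(right)", "robot_in(rmA)"]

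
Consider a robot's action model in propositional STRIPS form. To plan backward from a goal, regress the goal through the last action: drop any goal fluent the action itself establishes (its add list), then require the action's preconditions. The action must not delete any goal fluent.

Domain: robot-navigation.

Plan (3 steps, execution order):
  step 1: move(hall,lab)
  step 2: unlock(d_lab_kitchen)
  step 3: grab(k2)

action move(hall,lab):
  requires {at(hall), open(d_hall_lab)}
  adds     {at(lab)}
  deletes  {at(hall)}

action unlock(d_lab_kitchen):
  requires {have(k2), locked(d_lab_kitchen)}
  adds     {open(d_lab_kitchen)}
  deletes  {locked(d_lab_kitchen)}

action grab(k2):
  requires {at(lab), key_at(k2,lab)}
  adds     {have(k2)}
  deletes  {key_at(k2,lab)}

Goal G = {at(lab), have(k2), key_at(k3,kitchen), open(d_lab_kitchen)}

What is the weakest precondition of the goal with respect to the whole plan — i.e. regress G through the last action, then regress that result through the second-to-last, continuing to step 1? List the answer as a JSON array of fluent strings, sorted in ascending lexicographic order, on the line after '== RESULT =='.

Regress step by step:
  through step 3 (grab(k2)): drop {have(k2)}, keep {at(lab), key_at(k3,kitchen), open(d_lab_kitchen)}, require {at(lab), key_at(k2,lab)}
    → {at(lab), key_at(k2,lab), key_at(k3,kitchen), open(d_lab_kitchen)}
  through step 2 (unlock(d_lab_kitchen)): drop {open(d_lab_kitchen)}, keep {at(lab), key_at(k2,lab), key_at(k3,kitchen)}, require {have(k2), locked(d_lab_kitchen)}
    → {at(lab), have(k2), key_at(k2,lab), key_at(k3,kitchen), locked(d_lab_kitchen)}
  through step 1 (move(hall,lab)): drop {at(lab)}, keep {have(k2), key_at(k2,lab), key_at(k3,kitchen), locked(d_lab_kitchen)}, require {at(hall), open(d_hall_lab)}
    → {at(hall), have(k2), key_at(k2,lab), key_at(k3,kitchen), locked(d_lab_kitchen), open(d_hall_lab)}

== RESULT ==
["at(hall)", "have(k2)", "key_at(k2,lab)", "key_at(k3,kitchen)", "locked(d_lab_kitchen)", "open(d_hall_lab)"]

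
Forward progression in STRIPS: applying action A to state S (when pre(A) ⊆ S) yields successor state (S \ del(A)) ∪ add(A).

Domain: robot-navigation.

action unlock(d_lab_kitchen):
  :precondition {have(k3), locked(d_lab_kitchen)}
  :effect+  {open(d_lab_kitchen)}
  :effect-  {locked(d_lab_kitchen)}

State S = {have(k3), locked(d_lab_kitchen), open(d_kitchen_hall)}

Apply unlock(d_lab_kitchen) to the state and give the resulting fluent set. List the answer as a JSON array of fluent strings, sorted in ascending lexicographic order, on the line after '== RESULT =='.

Progress:
  pre ⊆ S: {have(k3), locked(d_lab_kitchen)} ⊆ S  — applicable
  S \ del = {have(k3), open(d_kitchen_hall)}
  ∪ add   = {have(k3), open(d_kitchen_hall), open(d_lab_kitchen)}

== RESULT ==
["have(k3)", "open(d_kitchen_hall)", "open(d_lab_kitchen)"]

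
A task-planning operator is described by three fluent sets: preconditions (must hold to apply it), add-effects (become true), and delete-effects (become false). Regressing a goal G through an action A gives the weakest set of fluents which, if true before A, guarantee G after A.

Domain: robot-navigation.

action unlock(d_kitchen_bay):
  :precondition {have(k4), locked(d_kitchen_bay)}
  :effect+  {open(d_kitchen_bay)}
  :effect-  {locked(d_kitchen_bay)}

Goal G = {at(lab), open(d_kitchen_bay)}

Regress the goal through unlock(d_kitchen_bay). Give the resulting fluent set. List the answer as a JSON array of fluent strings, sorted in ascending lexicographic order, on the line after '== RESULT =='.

Regress:
  G ∩ del = {}  (empty — regression defined)
  G \ add = {at(lab), open(d_kitchen_bay)} \ {open(d_kitchen_bay)} = {at(lab)}
  ∪ pre   = {at(lab)} ∪ {have(k4), locked(d_kitchen_bay)}
          = {at(lab), have(k4), locked(d_kitchen_bay)}

== RESULT ==
["at(lab)", "have(k4)", "locked(d_kitchen_bay)"]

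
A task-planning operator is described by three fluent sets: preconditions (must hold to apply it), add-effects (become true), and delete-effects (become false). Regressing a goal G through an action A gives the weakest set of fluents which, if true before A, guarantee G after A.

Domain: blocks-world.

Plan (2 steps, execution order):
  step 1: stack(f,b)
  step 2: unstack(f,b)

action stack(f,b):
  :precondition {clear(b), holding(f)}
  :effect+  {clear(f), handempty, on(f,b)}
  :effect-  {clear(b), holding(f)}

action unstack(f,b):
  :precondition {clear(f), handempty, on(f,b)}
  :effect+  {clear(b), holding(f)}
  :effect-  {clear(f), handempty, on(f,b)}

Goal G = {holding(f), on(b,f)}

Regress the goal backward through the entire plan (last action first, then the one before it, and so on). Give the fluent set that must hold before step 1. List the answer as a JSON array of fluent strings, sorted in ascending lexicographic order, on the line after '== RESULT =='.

Regress step by step:
  through step 2 (unstack(f,b)): drop {holding(f)}, keep {on(b,f)}, require {clear(f), handempty, on(f,b)}
    → {clear(f), handempty, on(b,f), on(f,b)}
  through step 1 (stack(f,b)): drop {clear(f), handempty, on(f,b)}, keep {on(b,f)}, require {clear(b), holding(f)}
    → {clear(b), holding(f), on(b,f)}

== RESULT ==
["clear(b)", "holding(f)", "on(b,f)"]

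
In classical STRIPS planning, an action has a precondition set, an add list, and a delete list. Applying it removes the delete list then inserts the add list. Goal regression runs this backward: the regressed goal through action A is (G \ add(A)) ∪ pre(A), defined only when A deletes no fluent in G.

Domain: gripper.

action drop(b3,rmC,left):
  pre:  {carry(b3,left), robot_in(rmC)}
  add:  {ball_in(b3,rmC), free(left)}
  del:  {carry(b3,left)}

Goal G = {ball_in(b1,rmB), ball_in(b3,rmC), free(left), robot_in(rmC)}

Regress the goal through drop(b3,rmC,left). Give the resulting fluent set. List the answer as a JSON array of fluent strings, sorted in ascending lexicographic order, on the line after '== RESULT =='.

Regress:
  G ∩ del = {}  (empty — regression defined)
  G \ add = {ball_in(b1,rmB), ball_in(b3,rmC), free(left), robot_in(rmC)} \ {ball_in(b3,rmC), free(left)} = {ball_in(b1,rmB), robot_in(rmC)}
  ∪ pre   = {ball_in(b1,rmB), robot_in(rmC)} ∪ {carry(b3,left), robot_in(rmC)}
          = {ball_in(b1,rmB), carry(b3,left), robot_in(rmC)}

== RESULT ==
["ball_in(b1,rmB)", "carry(b3,left)", "robot_in(rmC)"]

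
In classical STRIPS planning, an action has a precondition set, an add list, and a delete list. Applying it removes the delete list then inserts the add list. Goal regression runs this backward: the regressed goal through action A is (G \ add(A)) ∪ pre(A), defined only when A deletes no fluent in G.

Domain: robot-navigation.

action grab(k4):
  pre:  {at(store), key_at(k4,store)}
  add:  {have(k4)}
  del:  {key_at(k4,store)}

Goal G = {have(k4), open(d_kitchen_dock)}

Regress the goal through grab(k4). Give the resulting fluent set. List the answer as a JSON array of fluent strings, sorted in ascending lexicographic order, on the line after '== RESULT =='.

Compute (G \ add) ∪ pre:
  G ∩ del = {}  (empty — regression defined)
  G \ add = {have(k4), open(d_kitchen_dock)} \ {have(k4)} = {open(d_kitchen_dock)}
  ∪ pre   = {open(d_kitchen_dock)} ∪ {at(store), key_at(k4,store)}
          = {at(store), key_at(k4,store), open(d_kitchen_dock)}

== RESULT ==
["at(store)", "key_at(k4,store)", "open(d_kitchen_dock)"]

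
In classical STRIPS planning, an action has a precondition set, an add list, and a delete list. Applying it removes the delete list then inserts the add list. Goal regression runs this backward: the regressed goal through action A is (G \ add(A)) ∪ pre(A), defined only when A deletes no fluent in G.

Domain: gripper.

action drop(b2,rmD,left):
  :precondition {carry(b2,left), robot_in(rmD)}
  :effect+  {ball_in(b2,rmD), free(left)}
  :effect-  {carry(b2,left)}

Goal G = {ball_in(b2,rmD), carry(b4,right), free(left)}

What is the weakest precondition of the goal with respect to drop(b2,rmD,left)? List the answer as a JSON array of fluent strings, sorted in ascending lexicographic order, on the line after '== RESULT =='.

Compute (G \ add) ∪ pre:
  G ∩ del = {}  (empty — regression defined)
  G \ add = {ball_in(b2,rmD), carry(b4,right), free(left)} \ {ball_in(b2,rmD), free(left)} = {carry(b4,right)}
  ∪ pre   = {carry(b4,right)} ∪ {carry(b2,left), robot_in(rmD)}
          = {carry(b2,left), carry(b4,right), robot_in(rmD)}

== RESULT ==
["carry(b2,left)", "carry(b4,right)", "robot_in(rmD)"]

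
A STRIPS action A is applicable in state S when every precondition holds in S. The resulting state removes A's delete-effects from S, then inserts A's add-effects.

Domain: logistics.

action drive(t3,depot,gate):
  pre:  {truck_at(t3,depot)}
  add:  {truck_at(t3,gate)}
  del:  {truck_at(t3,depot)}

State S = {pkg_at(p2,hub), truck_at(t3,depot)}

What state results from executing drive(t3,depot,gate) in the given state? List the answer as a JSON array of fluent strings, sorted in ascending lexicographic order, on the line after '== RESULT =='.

Progress:
  pre ⊆ S: {truck_at(t3,depot)} ⊆ S  — applicable
  S \ del = {pkg_at(p2,hub)}
  ∪ add   = {pkg_at(p2,hub), truck_at(t3,gate)}

== RESULT ==
["pkg_at(p2,hub)", "truck_at(t3,gate)"]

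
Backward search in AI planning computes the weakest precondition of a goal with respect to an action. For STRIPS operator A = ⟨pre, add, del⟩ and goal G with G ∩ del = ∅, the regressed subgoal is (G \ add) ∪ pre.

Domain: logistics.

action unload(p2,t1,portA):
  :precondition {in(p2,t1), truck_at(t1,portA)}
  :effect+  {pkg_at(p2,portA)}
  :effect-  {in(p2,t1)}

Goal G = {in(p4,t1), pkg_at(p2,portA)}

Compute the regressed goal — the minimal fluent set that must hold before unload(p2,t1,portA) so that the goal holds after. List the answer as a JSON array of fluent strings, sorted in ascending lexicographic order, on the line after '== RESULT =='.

Regress:
  G ∩ del = {}  (empty — regression defined)
  G \ add = {in(p4,t1), pkg_at(p2,portA)} \ {pkg_at(p2,portA)} = {in(p4,t1)}
  ∪ pre   = {in(p4,t1)} ∪ {in(p2,t1), truck_at(t1,portA)}
          = {in(p2,t1), in(p4,t1), truck_at(t1,portA)}

== RESULT ==
["in(p2,t1)", "in(p4,t1)", "truck_at(t1,portA)"]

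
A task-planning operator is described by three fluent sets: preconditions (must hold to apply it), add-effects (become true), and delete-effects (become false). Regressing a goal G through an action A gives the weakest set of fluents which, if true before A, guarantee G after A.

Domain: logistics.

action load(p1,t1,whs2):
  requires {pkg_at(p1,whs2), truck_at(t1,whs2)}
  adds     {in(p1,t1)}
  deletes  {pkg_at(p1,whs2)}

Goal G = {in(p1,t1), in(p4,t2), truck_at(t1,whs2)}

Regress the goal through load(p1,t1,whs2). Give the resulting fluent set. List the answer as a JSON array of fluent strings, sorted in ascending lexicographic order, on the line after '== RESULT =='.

Compute (G \ add) ∪ pre:
  G ∩ del = {}  (empty — regression defined)
  G \ add = {in(p1,t1), in(p4,t2), truck_at(t1,whs2)} \ {in(p1,t1)} = {in(p4,t2), truck_at(t1,whs2)}
  ∪ pre   = {in(p4,t2), truck_at(t1,whs2)} ∪ {pkg_at(p1,whs2), truck_at(t1,whs2)}
          = {in(p4,t2), pkg_at(p1,whs2), truck_at(t1,whs2)}

== RESULT ==
["in(p4,t2)", "pkg_at(p1,whs2)", "truck_at(t1,whs2)"]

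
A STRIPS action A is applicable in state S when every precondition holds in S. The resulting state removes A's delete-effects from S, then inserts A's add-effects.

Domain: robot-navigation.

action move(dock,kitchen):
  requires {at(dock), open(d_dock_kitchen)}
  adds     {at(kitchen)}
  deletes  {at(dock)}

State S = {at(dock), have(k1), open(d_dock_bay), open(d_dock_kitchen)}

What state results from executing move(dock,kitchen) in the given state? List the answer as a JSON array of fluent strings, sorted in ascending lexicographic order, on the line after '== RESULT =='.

Compute (S \ del) ∪ add:
  pre ⊆ S: {at(dock), open(d_dock_kitchen)} ⊆ S  — applicable
  S \ del = {have(k1), open(d_dock_bay), open(d_dock_kitchen)}
  ∪ add   = {at(kitchen), have(k1), open(d_dock_bay), open(d_dock_kitchen)}

== RESULT ==
["at(kitchen)", "have(k1)", "open(d_dock_bay)", "open(d_dock_kitchen)"]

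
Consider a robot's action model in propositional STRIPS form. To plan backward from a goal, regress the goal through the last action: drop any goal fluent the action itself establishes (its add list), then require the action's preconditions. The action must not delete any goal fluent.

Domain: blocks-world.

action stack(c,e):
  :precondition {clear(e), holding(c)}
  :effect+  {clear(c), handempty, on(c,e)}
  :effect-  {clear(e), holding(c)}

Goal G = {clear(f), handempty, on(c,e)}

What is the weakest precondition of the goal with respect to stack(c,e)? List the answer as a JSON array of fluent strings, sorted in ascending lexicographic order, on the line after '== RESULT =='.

Compute (G \ add) ∪ pre:
  G ∩ del = {}  (empty — regression defined)
  G \ add = {clear(f), handempty, on(c,e)} \ {clear(c), handempty, on(c,e)} = {clear(f)}
  ∪ pre   = {clear(f)} ∪ {clear(e), holding(c)}
          = {clear(e), clear(f), holding(c)}

== RESULT ==
["clear(e)", "clear(f)", "holding(c)"]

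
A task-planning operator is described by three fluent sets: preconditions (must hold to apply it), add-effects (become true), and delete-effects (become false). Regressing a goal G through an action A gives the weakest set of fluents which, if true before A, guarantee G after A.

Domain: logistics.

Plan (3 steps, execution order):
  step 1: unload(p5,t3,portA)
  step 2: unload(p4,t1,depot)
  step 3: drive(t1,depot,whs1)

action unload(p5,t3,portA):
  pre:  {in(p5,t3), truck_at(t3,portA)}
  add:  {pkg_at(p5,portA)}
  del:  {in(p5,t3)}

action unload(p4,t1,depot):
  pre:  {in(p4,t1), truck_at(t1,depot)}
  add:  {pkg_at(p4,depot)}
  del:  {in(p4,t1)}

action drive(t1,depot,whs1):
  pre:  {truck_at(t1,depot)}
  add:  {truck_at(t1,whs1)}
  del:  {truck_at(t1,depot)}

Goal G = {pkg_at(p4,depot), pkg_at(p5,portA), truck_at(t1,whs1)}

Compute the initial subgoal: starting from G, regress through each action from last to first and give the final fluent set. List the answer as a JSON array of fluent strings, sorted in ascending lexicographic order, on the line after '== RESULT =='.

Work backward from the goal:
  through step 3 (drive(t1,depot,whs1)): drop {truck_at(t1,whs1)}, keep {pkg_at(p4,depot), pkg_at(p5,portA)}, require {truck_at(t1,depot)}
    → {pkg_at(p4,depot), pkg_at(p5,portA), truck_at(t1,depot)}
  through step 2 (unload(p4,t1,depot)): drop {pkg_at(p4,depot)}, keep {pkg_at(p5,portA), truck_at(t1,depot)}, require {in(p4,t1), truck_at(t1,depot)}
    → {in(p4,t1), pkg_at(p5,portA), truck_at(t1,depot)}
  through step 1 (unload(p5,t3,portA)): drop {pkg_at(p5,portA)}, keep {in(p4,t1), truck_at(t1,depot)}, require {in(p5,t3), truck_at(t3,portA)}
    → {in(p4,t1), in(p5,t3), truck_at(t1,depot), truck_at(t3,portA)}

== RESULT ==
["in(p4,t1)", "in(p5,t3)", "truck_at(t1,depot)", "truck_at(t3,portA)"]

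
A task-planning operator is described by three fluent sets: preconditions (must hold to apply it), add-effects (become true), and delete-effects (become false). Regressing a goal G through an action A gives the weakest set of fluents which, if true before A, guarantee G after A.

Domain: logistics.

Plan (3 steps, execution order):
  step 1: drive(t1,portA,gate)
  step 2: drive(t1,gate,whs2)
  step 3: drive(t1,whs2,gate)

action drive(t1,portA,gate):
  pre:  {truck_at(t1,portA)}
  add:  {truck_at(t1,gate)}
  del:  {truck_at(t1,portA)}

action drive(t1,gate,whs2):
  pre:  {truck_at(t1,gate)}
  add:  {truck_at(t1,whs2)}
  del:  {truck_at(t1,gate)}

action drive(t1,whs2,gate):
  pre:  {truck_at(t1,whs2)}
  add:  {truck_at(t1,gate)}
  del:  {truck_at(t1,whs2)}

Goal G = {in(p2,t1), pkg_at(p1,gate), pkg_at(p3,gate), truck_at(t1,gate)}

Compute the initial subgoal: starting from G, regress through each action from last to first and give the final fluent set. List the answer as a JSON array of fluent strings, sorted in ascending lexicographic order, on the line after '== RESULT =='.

Work backward from the goal:
  through step 3 (drive(t1,whs2,gate)): drop {truck_at(t1,gate)}, keep {in(p2,t1), pkg_at(p1,gate), pkg_at(p3,gate)}, require {truck_at(t1,whs2)}
    → {in(p2,t1), pkg_at(p1,gate), pkg_at(p3,gate), truck_at(t1,whs2)}
  through step 2 (drive(t1,gate,whs2)): drop {truck_at(t1,whs2)}, keep {in(p2,t1), pkg_at(p1,gate), pkg_at(p3,gate)}, require {truck_at(t1,gate)}
    → {in(p2,t1), pkg_at(p1,gate), pkg_at(p3,gate), truck_at(t1,gate)}
  through step 1 (drive(t1,portA,gate)): drop {truck_at(t1,gate)}, keep {in(p2,t1), pkg_at(p1,gate), pkg_at(p3,gate)}, require {truck_at(t1,portA)}
    → {in(p2,t1), pkg_at(p1,gate), pkg_at(p3,gate), truck_at(t1,portA)}

== RESULT ==
["in(p2,t1)", "pkg_at(p1,gate)", "pkg_at(p3,gate)", "truck_at(t1,portA)"]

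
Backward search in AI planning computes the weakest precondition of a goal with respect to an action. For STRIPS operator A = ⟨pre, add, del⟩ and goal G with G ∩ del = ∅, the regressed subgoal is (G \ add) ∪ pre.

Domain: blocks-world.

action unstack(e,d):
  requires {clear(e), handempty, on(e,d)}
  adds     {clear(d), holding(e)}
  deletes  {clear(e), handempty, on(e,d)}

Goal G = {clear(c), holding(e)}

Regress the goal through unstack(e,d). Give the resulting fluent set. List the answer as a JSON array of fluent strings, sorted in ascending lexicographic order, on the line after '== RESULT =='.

Regress:
  G ∩ del = {}  (empty — regression defined)
  G \ add = {clear(c), holding(e)} \ {clear(d), holding(e)} = {clear(c)}
  ∪ pre   = {clear(c)} ∪ {clear(e), handempty, on(e,d)}
          = {clear(c), clear(e), handempty, on(e,d)}

== RESULT ==
["clear(c)", "clear(e)", "handempty", "on(e,d)"]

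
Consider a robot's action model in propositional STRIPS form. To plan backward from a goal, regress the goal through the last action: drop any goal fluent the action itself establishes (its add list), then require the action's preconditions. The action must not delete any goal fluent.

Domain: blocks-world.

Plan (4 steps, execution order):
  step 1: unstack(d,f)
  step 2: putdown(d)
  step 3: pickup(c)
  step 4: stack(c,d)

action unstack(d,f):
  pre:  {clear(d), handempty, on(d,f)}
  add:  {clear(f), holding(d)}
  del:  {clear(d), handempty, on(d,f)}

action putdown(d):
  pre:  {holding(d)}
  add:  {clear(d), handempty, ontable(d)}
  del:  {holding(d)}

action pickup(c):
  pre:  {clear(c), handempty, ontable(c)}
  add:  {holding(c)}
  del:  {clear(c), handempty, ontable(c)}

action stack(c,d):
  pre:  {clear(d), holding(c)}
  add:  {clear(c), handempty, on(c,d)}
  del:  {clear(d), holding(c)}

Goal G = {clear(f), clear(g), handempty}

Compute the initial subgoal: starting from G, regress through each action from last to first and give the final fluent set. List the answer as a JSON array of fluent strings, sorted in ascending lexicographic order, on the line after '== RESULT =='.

Work backward from the goal:
  through step 4 (stack(c,d)): drop {handempty}, keep {clear(f), clear(g)}, require {clear(d), holding(c)}
    → {clear(d), clear(f), clear(g), holding(c)}
  through step 3 (pickup(c)): drop {holding(c)}, keep {clear(d), clear(f), clear(g)}, require {clear(c), handempty, ontable(c)}
    → {clear(c), clear(d), clear(f), clear(g), handempty, ontable(c)}
  through step 2 (putdown(d)): drop {clear(d), handempty}, keep {clear(c), clear(f), clear(g), ontable(c)}, require {holding(d)}
    → {clear(c), clear(f), clear(g), holding(d), ontable(c)}
  through step 1 (unstack(d,f)): drop {clear(f), holding(d)}, keep {clear(c), clear(g), ontable(c)}, require {clear(d), handempty, on(d,f)}
    → {clear(c), clear(d), clear(g), handempty, on(d,f), ontable(c)}

== RESULT ==
["clear(c)", "clear(d)", "clear(g)", "handempty", "on(d,f)", "ontable(c)"]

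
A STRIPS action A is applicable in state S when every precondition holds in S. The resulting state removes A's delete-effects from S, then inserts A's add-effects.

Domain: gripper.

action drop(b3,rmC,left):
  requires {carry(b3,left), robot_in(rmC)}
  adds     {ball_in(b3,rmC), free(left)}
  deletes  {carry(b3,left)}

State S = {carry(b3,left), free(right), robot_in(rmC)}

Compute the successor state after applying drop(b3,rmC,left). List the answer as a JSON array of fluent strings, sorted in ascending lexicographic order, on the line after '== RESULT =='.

Progress:
  pre ⊆ S: {carry(b3,left), robot_in(rmC)} ⊆ S  — applicable
  S \ del = {free(right), robot_in(rmC)}
  ∪ add   = {ball_in(b3,rmC), free(left), free(right), robot_in(rmC)}

== RESULT ==
["ball_in(b3,rmC)", "free(left)", "free(right)", "robot_in(rmC)"]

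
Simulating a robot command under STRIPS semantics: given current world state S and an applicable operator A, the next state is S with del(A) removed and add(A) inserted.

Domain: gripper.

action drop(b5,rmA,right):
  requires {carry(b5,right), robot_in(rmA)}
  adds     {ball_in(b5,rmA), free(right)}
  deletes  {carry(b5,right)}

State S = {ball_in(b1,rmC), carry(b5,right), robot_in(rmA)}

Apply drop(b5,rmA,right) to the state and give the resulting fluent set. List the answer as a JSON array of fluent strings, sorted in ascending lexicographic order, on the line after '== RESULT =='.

Compute (S \ del) ∪ add:
  pre ⊆ S: {carry(b5,right), robot_in(rmA)} ⊆ S  — applicable
  S \ del = {ball_in(b1,rmC), robot_in(rmA)}
  ∪ add   = {ball_in(b1,rmC), ball_in(b5,rmA), free(right), robot_in(rmA)}

== RESULT ==
["ball_in(b1,rmC)", "ball_in(b5,rmA)", "free(right)", "robot_in(rmA)"]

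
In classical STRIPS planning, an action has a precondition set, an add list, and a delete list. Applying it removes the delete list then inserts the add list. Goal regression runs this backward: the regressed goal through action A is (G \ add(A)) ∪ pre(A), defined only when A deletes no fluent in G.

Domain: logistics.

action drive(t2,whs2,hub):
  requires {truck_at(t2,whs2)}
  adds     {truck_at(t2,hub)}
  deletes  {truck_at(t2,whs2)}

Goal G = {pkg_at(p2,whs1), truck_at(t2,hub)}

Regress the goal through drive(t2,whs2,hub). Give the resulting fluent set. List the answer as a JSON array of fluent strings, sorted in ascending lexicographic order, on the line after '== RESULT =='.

Compute (G \ add) ∪ pre:
  G ∩ del = {}  (empty — regression defined)
  G \ add = {pkg_at(p2,whs1), truck_at(t2,hub)} \ {truck_at(t2,hub)} = {pkg_at(p2,whs1)}
  ∪ pre   = {pkg_at(p2,whs1)} ∪ {truck_at(t2,whs2)}
          = {pkg_at(p2,whs1), truck_at(t2,whs2)}

== RESULT ==
["pkg_at(p2,whs1)", "truck_at(t2,whs2)"]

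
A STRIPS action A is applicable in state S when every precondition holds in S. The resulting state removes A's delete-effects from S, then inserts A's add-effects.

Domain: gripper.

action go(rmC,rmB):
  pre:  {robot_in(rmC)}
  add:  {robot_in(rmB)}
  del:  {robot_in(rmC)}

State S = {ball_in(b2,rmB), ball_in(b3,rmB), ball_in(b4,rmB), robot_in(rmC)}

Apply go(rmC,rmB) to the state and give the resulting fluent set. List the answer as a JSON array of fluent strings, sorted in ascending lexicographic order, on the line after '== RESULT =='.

Progress:
  pre ⊆ S: {robot_in(rmC)} ⊆ S  — applicable
  S \ del = {ball_in(b2,rmB), ball_in(b3,rmB), ball_in(b4,rmB)}
  ∪ add   = {ball_in(b2,rmB), ball_in(b3,rmB), ball_in(b4,rmB), robot_in(rmB)}

== RESULT ==
["ball_in(b2,rmB)", "ball_in(b3,rmB)", "ball_in(b4,rmB)", "robot_in(rmB)"]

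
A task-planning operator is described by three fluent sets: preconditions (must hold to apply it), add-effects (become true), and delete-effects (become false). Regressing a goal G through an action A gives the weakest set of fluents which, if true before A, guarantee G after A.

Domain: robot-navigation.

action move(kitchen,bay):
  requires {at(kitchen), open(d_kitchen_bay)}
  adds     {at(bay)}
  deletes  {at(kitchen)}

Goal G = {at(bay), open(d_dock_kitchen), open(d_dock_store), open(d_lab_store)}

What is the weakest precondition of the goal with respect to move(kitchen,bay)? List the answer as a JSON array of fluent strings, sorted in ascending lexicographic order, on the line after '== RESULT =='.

Regress:
  G ∩ del = {}  (empty — regression defined)
  G \ add = {at(bay), open(d_dock_kitchen), open(d_dock_store), open(d_lab_store)} \ {at(bay)} = {open(d_dock_kitchen), open(d_dock_store), open(d_lab_store)}
  ∪ pre   = {open(d_dock_kitchen), open(d_dock_store), open(d_lab_store)} ∪ {at(kitchen), open(d_kitchen_bay)}
          = {at(kitchen), open(d_dock_kitchen), open(d_dock_store), open(d_kitchen_bay), open(d_lab_store)}

== RESULT ==
["at(kitchen)", "open(d_dock_kitchen)", "open(d_dock_store)", "open(d_kitchen_bay)", "open(d_lab_store)"]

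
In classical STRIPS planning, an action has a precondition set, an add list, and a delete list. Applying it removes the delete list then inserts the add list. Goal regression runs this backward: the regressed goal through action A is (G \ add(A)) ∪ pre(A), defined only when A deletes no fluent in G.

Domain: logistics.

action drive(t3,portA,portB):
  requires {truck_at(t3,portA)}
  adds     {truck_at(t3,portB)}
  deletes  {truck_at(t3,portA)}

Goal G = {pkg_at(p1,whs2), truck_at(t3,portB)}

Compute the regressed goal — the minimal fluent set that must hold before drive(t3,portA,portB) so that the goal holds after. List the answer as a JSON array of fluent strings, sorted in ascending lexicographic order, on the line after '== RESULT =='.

Regress:
  G ∩ del = {}  (empty — regression defined)
  G \ add = {pkg_at(p1,whs2), truck_at(t3,portB)} \ {truck_at(t3,portB)} = {pkg_at(p1,whs2)}
  ∪ pre   = {pkg_at(p1,whs2)} ∪ {truck_at(t3,portA)}
          = {pkg_at(p1,whs2), truck_at(t3,portA)}

== RESULT ==
["pkg_at(p1,whs2)", "truck_at(t3,portA)"]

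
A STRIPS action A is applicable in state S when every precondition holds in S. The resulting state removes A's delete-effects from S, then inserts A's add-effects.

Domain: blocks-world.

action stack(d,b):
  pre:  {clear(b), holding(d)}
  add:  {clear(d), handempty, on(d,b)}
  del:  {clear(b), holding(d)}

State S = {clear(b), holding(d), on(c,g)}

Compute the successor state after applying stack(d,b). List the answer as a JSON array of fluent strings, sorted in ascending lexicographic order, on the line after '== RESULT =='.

Progress:
  pre ⊆ S: {clear(b), holding(d)} ⊆ S  — applicable
  S \ del = {on(c,g)}
  ∪ add   = {clear(d), handempty, on(c,g), on(d,b)}

== RESULT ==
["clear(d)", "handempty", "on(c,g)", "on(d,b)"]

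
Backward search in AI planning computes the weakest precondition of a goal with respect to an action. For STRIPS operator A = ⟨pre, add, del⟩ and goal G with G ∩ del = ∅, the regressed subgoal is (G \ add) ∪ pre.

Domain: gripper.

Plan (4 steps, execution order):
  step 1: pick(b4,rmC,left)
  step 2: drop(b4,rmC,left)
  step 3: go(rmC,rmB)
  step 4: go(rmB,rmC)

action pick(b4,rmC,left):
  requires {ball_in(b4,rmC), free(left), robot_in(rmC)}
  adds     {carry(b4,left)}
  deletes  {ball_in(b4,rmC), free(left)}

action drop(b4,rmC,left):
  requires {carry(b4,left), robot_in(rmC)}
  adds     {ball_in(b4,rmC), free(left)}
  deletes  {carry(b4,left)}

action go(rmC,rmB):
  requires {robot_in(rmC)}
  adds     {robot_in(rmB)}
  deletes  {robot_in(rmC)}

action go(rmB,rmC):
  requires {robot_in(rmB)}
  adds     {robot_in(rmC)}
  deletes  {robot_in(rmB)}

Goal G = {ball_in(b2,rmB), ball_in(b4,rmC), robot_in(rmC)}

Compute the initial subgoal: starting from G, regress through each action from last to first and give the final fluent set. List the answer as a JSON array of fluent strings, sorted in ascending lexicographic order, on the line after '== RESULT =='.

Work backward from the goal:
  through step 4 (go(rmB,rmC)): drop {robot_in(rmC)}, keep {ball_in(b2,rmB), ball_in(b4,rmC)}, require {robot_in(rmB)}
    → {ball_in(b2,rmB), ball_in(b4,rmC), robot_in(rmB)}
  through step 3 (go(rmC,rmB)): drop {robot_in(rmB)}, keep {ball_in(b2,rmB), ball_in(b4,rmC)}, require {robot_in(rmC)}
    → {ball_in(b2,rmB), ball_in(b4,rmC), robot_in(rmC)}
  through step 2 (drop(b4,rmC,left)): drop {ball_in(b4,rmC)}, keep {ball_in(b2,rmB), robot_in(rmC)}, require {carry(b4,left), robot_in(rmC)}
    → {ball_in(b2,rmB), carry(b4,left), robot_in(rmC)}
  through step 1 (pick(b4,rmC,left)): drop {carry(b4,left)}, keep {ball_in(b2,rmB), robot_in(rmC)}, require {ball_in(b4,rmC), free(left), robot_in(rmC)}
    → {ball_in(b2,rmB), ball_in(b4,rmC), free(left), robot_in(rmC)}

== RESULT ==
["ball_in(b2,rmB)", "ball_in(b4,rmC)", "free(left)", "robot_in(rmC)"]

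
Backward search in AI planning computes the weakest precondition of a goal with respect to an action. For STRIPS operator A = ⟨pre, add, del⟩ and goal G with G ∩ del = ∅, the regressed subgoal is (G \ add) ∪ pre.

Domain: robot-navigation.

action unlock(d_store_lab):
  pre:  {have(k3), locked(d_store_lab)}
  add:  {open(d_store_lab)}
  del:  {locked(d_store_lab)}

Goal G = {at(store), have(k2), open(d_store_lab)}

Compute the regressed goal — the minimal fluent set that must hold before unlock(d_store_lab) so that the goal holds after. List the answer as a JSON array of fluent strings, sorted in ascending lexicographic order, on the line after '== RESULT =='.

Regress:
  G ∩ del = {}  (empty — regression defined)
  G \ add = {at(store), have(k2), open(d_store_lab)} \ {open(d_store_lab)} = {at(store), have(k2)}
  ∪ pre   = {at(store), have(k2)} ∪ {have(k3), locked(d_store_lab)}
          = {at(store), have(k2), have(k3), locked(d_store_lab)}

== RESULT ==
["at(store)", "have(k2)", "have(k3)", "locked(d_store_lab)"]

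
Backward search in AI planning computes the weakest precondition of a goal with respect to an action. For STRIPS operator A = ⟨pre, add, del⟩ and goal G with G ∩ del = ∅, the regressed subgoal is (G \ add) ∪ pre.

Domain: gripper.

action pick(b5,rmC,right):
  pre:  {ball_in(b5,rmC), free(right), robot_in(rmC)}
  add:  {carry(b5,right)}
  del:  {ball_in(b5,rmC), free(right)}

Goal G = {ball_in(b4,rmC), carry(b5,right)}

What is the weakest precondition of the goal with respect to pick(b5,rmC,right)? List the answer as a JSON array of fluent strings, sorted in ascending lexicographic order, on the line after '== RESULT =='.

Compute (G \ add) ∪ pre:
  G ∩ del = {}  (empty — regression defined)
  G \ add = {ball_in(b4,rmC), carry(b5,right)} \ {carry(b5,right)} = {ball_in(b4,rmC)}
  ∪ pre   = {ball_in(b4,rmC)} ∪ {ball_in(b5,rmC), free(right), robot_in(rmC)}
          = {ball_in(b4,rmC), ball_in(b5,rmC), free(right), robot_in(rmC)}

== RESULT ==
["ball_in(b4,rmC)", "ball_in(b5,rmC)", "free(right)", "robot_in(rmC)"]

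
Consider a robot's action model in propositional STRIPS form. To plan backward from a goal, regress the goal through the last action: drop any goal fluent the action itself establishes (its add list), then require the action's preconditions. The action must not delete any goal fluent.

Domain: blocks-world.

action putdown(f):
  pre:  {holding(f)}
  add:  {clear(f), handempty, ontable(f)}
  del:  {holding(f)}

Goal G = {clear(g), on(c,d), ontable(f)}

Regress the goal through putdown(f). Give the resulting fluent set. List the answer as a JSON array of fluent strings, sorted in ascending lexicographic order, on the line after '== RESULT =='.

Compute (G \ add) ∪ pre:
  G ∩ del = {}  (empty — regression defined)
  G \ add = {clear(g), on(c,d), ontable(f)} \ {clear(f), handempty, ontable(f)} = {clear(g), on(c,d)}
  ∪ pre   = {clear(g), on(c,d)} ∪ {holding(f)}
          = {clear(g), holding(f), on(c,d)}

== RESULT ==
["clear(g)", "holding(f)", "on(c,d)"]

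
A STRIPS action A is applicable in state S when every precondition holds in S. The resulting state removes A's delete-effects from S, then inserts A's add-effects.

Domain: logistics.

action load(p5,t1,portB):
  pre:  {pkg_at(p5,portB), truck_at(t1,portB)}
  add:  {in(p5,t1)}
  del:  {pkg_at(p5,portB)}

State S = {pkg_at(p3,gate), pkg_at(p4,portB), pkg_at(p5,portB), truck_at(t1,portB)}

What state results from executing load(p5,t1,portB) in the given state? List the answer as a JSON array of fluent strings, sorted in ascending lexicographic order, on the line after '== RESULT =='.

Progress:
  pre ⊆ S: {pkg_at(p5,portB), truck_at(t1,portB)} ⊆ S  — applicable
  S \ del = {pkg_at(p3,gate), pkg_at(p4,portB), truck_at(t1,portB)}
  ∪ add   = {in(p5,t1), pkg_at(p3,gate), pkg_at(p4,portB), truck_at(t1,portB)}

== RESULT ==
["in(p5,t1)", "pkg_at(p3,gate)", "pkg_at(p4,portB)", "truck_at(t1,portB)"]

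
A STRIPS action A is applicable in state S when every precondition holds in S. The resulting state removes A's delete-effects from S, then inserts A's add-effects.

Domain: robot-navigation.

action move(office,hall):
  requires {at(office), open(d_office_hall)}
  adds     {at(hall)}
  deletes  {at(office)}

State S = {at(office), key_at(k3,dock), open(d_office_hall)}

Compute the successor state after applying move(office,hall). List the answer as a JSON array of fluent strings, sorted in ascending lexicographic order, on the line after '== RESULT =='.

Compute (S \ del) ∪ add:
  pre ⊆ S: {at(office), open(d_office_hall)} ⊆ S  — applicable
  S \ del = {key_at(k3,dock), open(d_office_hall)}
  ∪ add   = {at(hall), key_at(k3,dock), open(d_office_hall)}

== RESULT ==
["at(hall)", "key_at(k3,dock)", "open(d_office_hall)"]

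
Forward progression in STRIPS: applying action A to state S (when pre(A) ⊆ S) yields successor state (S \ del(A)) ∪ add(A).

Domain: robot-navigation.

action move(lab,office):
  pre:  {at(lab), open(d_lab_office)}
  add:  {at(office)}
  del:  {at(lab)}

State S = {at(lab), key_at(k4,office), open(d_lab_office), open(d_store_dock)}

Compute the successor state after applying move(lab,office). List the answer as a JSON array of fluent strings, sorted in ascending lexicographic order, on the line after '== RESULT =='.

Progress:
  pre ⊆ S: {at(lab), open(d_lab_office)} ⊆ S  — applicable
  S \ del = {key_at(k4,office), open(d_lab_office), open(d_store_dock)}
  ∪ add   = {at(office), key_at(k4,office), open(d_lab_office), open(d_store_dock)}

== RESULT ==
["at(office)", "key_at(k4,office)", "open(d_lab_office)", "open(d_store_dock)"]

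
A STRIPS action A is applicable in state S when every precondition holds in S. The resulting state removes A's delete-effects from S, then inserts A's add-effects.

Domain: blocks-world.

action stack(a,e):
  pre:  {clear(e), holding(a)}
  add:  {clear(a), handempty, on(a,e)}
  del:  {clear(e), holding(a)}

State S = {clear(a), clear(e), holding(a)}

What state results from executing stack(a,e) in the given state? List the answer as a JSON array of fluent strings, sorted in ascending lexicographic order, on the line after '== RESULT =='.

Compute (S \ del) ∪ add:
  pre ⊆ S: {clear(e), holding(a)} ⊆ S  — applicable
  S \ del = {clear(a)}
  ∪ add   = {clear(a), handempty, on(a,e)}

== RESULT ==
["clear(a)", "handempty", "on(a,e)"]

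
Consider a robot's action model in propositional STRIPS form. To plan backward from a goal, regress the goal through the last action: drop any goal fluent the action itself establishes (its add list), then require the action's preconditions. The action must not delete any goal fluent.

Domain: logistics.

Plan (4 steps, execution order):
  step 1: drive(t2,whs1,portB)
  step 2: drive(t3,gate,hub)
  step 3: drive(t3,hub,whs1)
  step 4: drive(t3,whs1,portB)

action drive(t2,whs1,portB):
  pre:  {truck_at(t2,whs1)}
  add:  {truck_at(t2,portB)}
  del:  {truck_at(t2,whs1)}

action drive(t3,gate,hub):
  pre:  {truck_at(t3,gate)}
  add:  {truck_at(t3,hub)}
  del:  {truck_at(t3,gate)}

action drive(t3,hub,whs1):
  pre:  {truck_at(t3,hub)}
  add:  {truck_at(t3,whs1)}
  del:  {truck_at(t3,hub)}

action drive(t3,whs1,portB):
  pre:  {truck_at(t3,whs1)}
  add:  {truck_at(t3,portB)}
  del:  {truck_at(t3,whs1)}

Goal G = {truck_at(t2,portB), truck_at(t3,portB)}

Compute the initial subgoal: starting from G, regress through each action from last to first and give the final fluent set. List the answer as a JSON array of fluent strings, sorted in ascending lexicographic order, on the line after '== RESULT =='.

Work backward from the goal:
  through step 4 (drive(t3,whs1,portB)): drop {truck_at(t3,portB)}, keep {truck_at(t2,portB)}, require {truck_at(t3,whs1)}
    → {truck_at(t2,portB), truck_at(t3,whs1)}
  through step 3 (drive(t3,hub,whs1)): drop {truck_at(t3,whs1)}, keep {truck_at(t2,portB)}, require {truck_at(t3,hub)}
    → {truck_at(t2,portB), truck_at(t3,hub)}
  through step 2 (drive(t3,gate,hub)): drop {truck_at(t3,hub)}, keep {truck_at(t2,portB)}, require {truck_at(t3,gate)}
    → {truck_at(t2,portB), truck_at(t3,gate)}
  through step 1 (drive(t2,whs1,portB)): drop {truck_at(t2,portB)}, keep {truck_at(t3,gate)}, require {truck_at(t2,whs1)}
    → {truck_at(t2,whs1), truck_at(t3,gate)}

== RESULT ==
["truck_at(t2,whs1)", "truck_at(t3,gate)"]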